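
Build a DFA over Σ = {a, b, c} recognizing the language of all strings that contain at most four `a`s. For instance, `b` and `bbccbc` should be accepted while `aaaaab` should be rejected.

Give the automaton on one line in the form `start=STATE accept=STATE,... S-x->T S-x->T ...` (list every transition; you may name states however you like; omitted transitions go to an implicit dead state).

start=s0 accept=s0,s1,s2,s3,s4 s0-a->s1 s0-b->s0 s0-c->s0 s1-a->s2 s1-b->s1 s1-c->s1 s2-a->s3 s2-b->s2 s2-c->s2 s3-a->s4 s3-b->s3 s3-c->s3 s4-a->s5 s4-b->s4 s4-c->s4 s5-a->s5 s5-b->s5 s5-c->s5

Only the number of `a`s matters, and only up to 5. Make a chain s0 → s1 → s2 → s3 → s4 → s5 advanced by each `a` (with s5 absorbing); every other symbol self-loops. The accepting set is {s0, s1, s2, s3, s4}.
A 6-state machine:
        a   b   c  
>* s0   s1  s0  s0 
 * s1   s2  s1  s1 
 * s2   s3  s2  s2 
 * s3   s4  s3  s3 
 * s4   s5  s4  s4 
   s5   s5  s5  s5 
(> = start, * = accepting)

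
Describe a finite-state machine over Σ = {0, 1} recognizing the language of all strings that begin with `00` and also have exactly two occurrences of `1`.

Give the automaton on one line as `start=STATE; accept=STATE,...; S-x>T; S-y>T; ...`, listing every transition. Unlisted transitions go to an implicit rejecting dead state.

start=s0; accept=s7; s0-0>s1; s0-1>s2; s1-0>s3; s1-1>s2; s2-0>s2; s2-1>s4; s3-0>s3; s3-1>s5; s4-0>s4; s4-1>s6; s5-0>s5; s5-1>s7; s6-0>s6; s6-1>s6; s7-0>s7; s7-1>s8; s8-0>s8; s8-1>s8

Handle the two conditions separately and then intersect. The first has 4 states tracking whether the input so far still matches the prefix `00`; the second has 4 states tracking the count of `1`s, saturating at 3. A product state is a pair (one from each), accepting exactly when both do.
        0   1  
>  s0   s1  s2 
   s1   s3  s2 
   s2   s2  s4 
   s3   s3  s5 
   s4   s4  s6 
   s5   s5  s7 
   s6   s6  s6 
 * s7   s7  s8 
   s8   s8  s8 
(> = start, * = accepting)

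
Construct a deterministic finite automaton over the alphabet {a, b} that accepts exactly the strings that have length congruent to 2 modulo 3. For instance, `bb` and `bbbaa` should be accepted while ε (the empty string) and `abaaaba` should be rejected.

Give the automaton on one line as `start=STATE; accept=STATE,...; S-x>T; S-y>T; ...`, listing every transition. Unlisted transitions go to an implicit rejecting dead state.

Count input length modulo 3: every symbol advances one step around the cycle s0 → s1 → s2 → s0. Accept at s2.
        a   b  
>  s0   s1  s1 
   s1   s2  s2 
 * s2   s0  s0 
(> = start, * = accepting)

start=s0; accept=s2; s0-a>s1; s0-b>s1; s1-a>s2; s1-b>s2; s2-a>s0; s2-b>s0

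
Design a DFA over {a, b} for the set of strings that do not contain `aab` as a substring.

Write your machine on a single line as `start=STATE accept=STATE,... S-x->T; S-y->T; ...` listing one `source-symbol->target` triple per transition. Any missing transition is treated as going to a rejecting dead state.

This is the complement of 'contains `aab`'. Use the same substring-matching states — q0 through q3 holding how much of `aab` has just been matched — but flip the accepting set: everything except the trap q3 accepts.
4 states suffice.
        a   b  
>* q0   q1  q0 
 * q1   q2  q0 
 * q2   q2  q3 
   q3   q3  q3 
(> = start, * = accepting)

start=q0; accept=q0,q1,q2; q0-a->q1; q0-b->q0; q1-a->q2; q1-b->q0; q2-a->q2; q2-b->q3; q3-a->q3; q3-b->q3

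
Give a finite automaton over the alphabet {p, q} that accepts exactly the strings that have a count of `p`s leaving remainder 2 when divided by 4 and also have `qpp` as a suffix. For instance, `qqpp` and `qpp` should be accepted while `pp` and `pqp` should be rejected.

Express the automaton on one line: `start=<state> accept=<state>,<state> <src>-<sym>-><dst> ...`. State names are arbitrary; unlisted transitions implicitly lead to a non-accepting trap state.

Handle the two conditions separately and then intersect. One (4 states) tracks the count of `p`s modulo 4; the other (4 states) tracks how much of the suffix `qpp` has currently been matched. Each combined state is a pair, one component from each; accept when both components accept.
With 16 states:
          p    q  
>  S0     S1   S2 
   S1     S3   S4 
   S2     S5   S2 
   S3     S6   S7 
   S4     S8   S4 
   S5     S9   S4 
   S6     S0  S10 
   S7    S11   S7 
   S8    S12   S7 
 * S9     S6   S7 
   S10   S13  S10 
   S11   S14  S10 
   S12    S0  S10 
   S13   S15   S2 
   S14    S1   S2 
   S15    S3   S4 
(> = start, * = accepting)

start=S0 accept=S9 S0-p->S1 S0-q->S2 S1-p->S3 S1-q->S4 S2-p->S5 S2-q->S2 S3-p->S6 S3-q->S7 S4-p->S8 S4-q->S4 S5-p->S9 S5-q->S4 S6-p->S0 S6-q->S10 S7-p->S11 S7-q->S7 S8-p->S12 S8-q->S7 S9-p->S6 S9-q->S7 S10-p->S13 S10-q->S10 S11-p->S14 S11-q->S10 S12-p->S0 S12-q->S10 S13-p->S15 S13-q->S2 S14-p->S1 S14-q->S2 S15-p->S3 S15-q->S4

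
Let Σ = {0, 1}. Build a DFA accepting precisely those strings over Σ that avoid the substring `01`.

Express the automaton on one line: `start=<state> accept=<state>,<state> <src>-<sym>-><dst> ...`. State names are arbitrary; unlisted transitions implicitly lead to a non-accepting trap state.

This is the complement of 'contains `01`'. Use the same substring-matching states — q0 through q2 holding how much of `01` has just been matched — but flip the accepting set: everything except the trap q2 accepts.
3 states suffice.
        0   1  
>* q0   q1  q0 
 * q1   q1  q2 
   q2   q2  q2 
(> = start, * = accepting)

start=q0 accept=q0,q1 q0-0->q1 q0-1->q0 q1-0->q1 q1-1->q2 q2-0->q2 q2-1->q2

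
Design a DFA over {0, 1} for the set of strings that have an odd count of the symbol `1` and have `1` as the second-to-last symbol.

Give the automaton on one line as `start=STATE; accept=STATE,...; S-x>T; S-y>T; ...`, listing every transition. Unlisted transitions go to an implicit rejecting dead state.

Run two small machines in parallel and take their product. One (2 states) tracks the count of `1`s modulo 2; the other (7 states) tracks the last 2 symbols read. Each combined state is a pair, one component from each; accept when both components accept. After merging equivalent states the machine shrinks.
A 6-state machine:
        0   1  
>  S0   S0  S1 
   S1   S2  S3 
 * S2   S4  S3 
   S3   S0  S5 
   S4   S4  S3 
 * S5   S2  S3 
(> = start, * = accepting)

start=S0; accept=S2,S5; S0-0>S0; S0-1>S1; S1-0>S2; S1-1>S3; S2-0>S4; S2-1>S3; S3-0>S0; S3-1>S5; S4-0>S4; S4-1>S3; S5-0>S2; S5-1>S3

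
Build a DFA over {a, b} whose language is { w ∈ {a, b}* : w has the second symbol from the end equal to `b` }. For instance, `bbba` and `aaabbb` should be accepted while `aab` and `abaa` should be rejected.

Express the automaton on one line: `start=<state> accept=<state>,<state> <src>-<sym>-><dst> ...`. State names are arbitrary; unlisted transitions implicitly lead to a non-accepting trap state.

start=q0 accept=q5,q6 q0-a->q1 q0-b->q2 q1-a->q3 q1-b->q4 q2-a->q5 q2-b->q6 q3-a->q3 q3-b->q4 q4-a->q5 q4-b->q6 q5-a->q3 q5-b->q4 q6-a->q5 q6-b->q6

A DFA must remember the last 2 symbols (since which symbol is second-to-last isn't known until the input ends). Use one state per possible window of the last ≤2 symbols; accept from those whose window starts with `b`.
With 7 states:
        a   b  
>  q0   q1  q2 
   q1   q3  q4 
   q2   q5  q6 
   q3   q3  q4 
   q4   q5  q6 
 * q5   q3  q4 
 * q6   q5  q6 
(> = start, * = accepting)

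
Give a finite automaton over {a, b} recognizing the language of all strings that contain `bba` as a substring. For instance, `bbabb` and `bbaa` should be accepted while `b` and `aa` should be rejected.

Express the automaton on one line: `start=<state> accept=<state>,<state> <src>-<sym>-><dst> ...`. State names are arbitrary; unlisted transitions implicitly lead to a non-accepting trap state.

start=q0 accept=q3 q0-a->q0 q0-b->q1 q1-a->q0 q1-b->q2 q2-a->q3 q2-b->q2 q3-a->q3 q3-b->q3

States q0..q2 record the length of the longest prefix of `bba` that matches the current input suffix. Reaching q3 means `bba` has been seen, and we stay there forever. Accept from q3.
A 4-state machine:
        a   b  
>  q0   q0  q1 
   q1   q0  q2 
   q2   q3  q2 
 * q3   q3  q3 
(> = start, * = accepting)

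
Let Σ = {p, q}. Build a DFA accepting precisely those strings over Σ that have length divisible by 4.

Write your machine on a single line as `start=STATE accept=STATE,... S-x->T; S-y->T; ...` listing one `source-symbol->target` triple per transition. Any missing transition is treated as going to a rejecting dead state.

Count input length modulo 4: every symbol advances one step around the cycle S0 → S1 → S2 → S3 → S0. Accept at S0.
        p   q  
>* S0   S1  S1 
   S1   S2  S2 
   S2   S3  S3 
   S3   S0  S0 
(> = start, * = accepting)

start=S0; accept=S0; S0-p->S1; S0-q->S1; S1-p->S2; S1-q->S2; S2-p->S3; S2-q->S3; S3-p->S0; S3-q->S0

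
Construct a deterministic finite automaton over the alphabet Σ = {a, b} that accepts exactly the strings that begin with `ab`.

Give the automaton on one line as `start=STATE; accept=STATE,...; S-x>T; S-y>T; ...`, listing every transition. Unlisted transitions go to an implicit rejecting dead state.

start=S0; accept=S2; S0-a>S1; S0-b>S3; S1-a>S3; S1-b>S2; S2-a>S2; S2-b>S2; S3-a>S3; S3-b>S3

Check the first 2 symbols one by one: S0 through S1 record how many have matched `ab` so far; any wrong symbol goes to the dead state S3. After all 2 match we enter the accepting sink S2.
4 states suffice.
        a   b  
>  S0   S1  S3 
   S1   S3  S2 
 * S2   S2  S2 
   S3   S3  S3 
(> = start, * = accepting)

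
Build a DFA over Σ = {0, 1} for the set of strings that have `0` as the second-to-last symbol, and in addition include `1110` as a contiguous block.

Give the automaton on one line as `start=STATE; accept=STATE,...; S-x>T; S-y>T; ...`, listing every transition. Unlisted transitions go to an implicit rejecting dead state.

start=S0; accept=S9,S10; S0-0>S1; S0-1>S2; S1-0>S3; S1-1>S4; S2-0>S5; S2-1>S6; S3-0>S3; S3-1>S4; S4-0>S5; S4-1>S6; S5-0>S3; S5-1>S4; S6-0>S5; S6-1>S7; S7-0>S8; S7-1>S7; S8-0>S9; S8-1>S10; S9-0>S9; S9-1>S10; S10-0>S8; S10-1>S11; S11-0>S8; S11-1>S11

Build one automaton per condition and run them in lockstep. One (7 states) tracks the last 2 symbols read; the other (5 states) tracks whether and how much of `1110` has been seen. Each combined state is a pair, one component from each; accept when both components accept.
12 states suffice.
          0    1  
>  S0     S1   S2 
   S1     S3   S4 
   S2     S5   S6 
   S3     S3   S4 
   S4     S5   S6 
   S5     S3   S4 
   S6     S5   S7 
   S7     S8   S7 
   S8     S9  S10 
 * S9     S9  S10 
 * S10    S8  S11 
   S11    S8  S11 
(> = start, * = accepting)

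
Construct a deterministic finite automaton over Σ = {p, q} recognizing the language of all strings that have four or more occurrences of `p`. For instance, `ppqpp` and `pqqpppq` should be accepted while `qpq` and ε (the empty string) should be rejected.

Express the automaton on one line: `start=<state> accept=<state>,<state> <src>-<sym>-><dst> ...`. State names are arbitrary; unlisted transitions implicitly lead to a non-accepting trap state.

Count `p`s, saturating at 5: states s0 through s4 mean 0 through 4 `p`s seen; s5 means more than 4. Each `p` increments (capped at s5); other symbols loop. Accept from {s4, s5}.
With 6 states:
        p   q  
>  s0   s1  s0 
   s1   s2  s1 
   s2   s3  s2 
   s3   s4  s3 
 * s4   s5  s4 
 * s5   s5  s5 
(> = start, * = accepting)

start=s0 accept=s4,s5 s0-p->s1 s0-q->s0 s1-p->s2 s1-q->s1 s2-p->s3 s2-q->s2 s3-p->s4 s3-q->s3 s4-p->s5 s4-q->s4 s5-p->s5 s5-q->s5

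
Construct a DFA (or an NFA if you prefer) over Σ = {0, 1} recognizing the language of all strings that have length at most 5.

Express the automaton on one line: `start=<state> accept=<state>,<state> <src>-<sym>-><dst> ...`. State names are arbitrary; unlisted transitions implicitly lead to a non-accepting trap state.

Count input length up to 6: every symbol moves from A toward G, which means 'more than 5' and absorbs. Accept from {A, B, C, D, E, F}.
With 7 states:
       0  1 
>* A   B  B 
 * B   C  C 
 * C   D  D 
 * D   E  E 
 * E   F  F 
 * F   G  G 
   G   G  G 
(> = start, * = accepting)

start=A accept=A,B,C,D,E,F A-0->B A-1->B B-0->C B-1->C C-0->D C-1->D D-0->E D-1->E E-0->F E-1->F F-0->G F-1->G G-0->G G-1->G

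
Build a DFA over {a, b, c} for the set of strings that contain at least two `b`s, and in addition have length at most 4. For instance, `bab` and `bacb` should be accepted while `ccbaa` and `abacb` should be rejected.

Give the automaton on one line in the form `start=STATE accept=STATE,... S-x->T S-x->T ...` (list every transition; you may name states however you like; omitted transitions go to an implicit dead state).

start=q0 accept=q5,q8,q9 q0-a->q1 q0-b->q2 q0-c->q1 q1-a->q3 q1-b->q4 q1-c->q3 q2-a->q4 q2-b->q5 q2-c->q4 q3-a->q6 q3-b->q7 q3-c->q6 q4-a->q7 q4-b->q8 q4-c->q7 q5-a->q8 q5-b->q8 q5-c->q8 q6-a->q6 q6-b->q6 q6-c->q6 q7-a->q6 q7-b->q9 q7-c->q6 q8-a->q9 q8-b->q9 q8-c->q9 q9-a->q6 q9-b->q6 q9-c->q6

Build one automaton per condition and run them in lockstep. The first has 4 states tracking the count of `b`s, saturating at 3; the second has 6 states tracking the input length, saturating at 5. A product state is a pair (one from each), accepting exactly when both do. Minimizing collapses redundant product states.
With 10 states:
        a   b   c  
>  q0   q1  q2  q1 
   q1   q3  q4  q3 
   q2   q4  q5  q4 
   q3   q6  q7  q6 
   q4   q7  q8  q7 
 * q5   q8  q8  q8 
   q6   q6  q6  q6 
   q7   q6  q9  q6 
 * q8   q9  q9  q9 
 * q9   q6  q6  q6 
(> = start, * = accepting)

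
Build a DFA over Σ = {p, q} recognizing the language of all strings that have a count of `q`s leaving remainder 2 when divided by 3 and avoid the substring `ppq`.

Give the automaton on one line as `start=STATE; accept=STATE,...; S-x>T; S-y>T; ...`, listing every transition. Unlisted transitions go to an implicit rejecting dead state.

start=s0; accept=s5,s6,s7; s0-p>s1; s0-q>s2; s1-p>s3; s1-q>s2; s2-p>s4; s2-q>s5; s3-p>s3; s3-q>s3; s4-p>s3; s4-q>s5; s5-p>s6; s5-q>s0; s6-p>s7; s6-q>s0; s7-p>s7; s7-q>s3

Handle the two conditions separately and then intersect. The first has 3 states tracking the count of `q`s modulo 3; the second has 4 states tracking partial matches of the forbidden pattern `ppq`. A product state is a pair (one from each), accepting exactly when both do. Minimizing collapses redundant product states.
        p   q  
>  s0   s1  s2 
   s1   s3  s2 
   s2   s4  s5 
   s3   s3  s3 
   s4   s3  s5 
 * s5   s6  s0 
 * s6   s7  s0 
 * s7   s7  s3 
(> = start, * = accepting)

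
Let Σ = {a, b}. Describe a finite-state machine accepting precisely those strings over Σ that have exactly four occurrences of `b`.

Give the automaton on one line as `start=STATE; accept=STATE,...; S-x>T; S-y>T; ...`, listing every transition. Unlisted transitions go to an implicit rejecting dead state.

start=q0; accept=q4; q0-a>q0; q0-b>q1; q1-a>q1; q1-b>q2; q2-a>q2; q2-b>q3; q3-a>q3; q3-b>q4; q4-a>q4; q4-b>q5; q5-a>q5; q5-b>q5

Count `b`s, saturating at 5: states q0 through q4 mean 0 through 4 `b`s seen; q5 means more than 4. Each `b` increments (capped at q5); other symbols loop. Accept from {q4}.
A 6-state machine:
        a   b  
>  q0   q0  q1 
   q1   q1  q2 
   q2   q2  q3 
   q3   q3  q4 
 * q4   q4  q5 
   q5   q5  q5 
(> = start, * = accepting)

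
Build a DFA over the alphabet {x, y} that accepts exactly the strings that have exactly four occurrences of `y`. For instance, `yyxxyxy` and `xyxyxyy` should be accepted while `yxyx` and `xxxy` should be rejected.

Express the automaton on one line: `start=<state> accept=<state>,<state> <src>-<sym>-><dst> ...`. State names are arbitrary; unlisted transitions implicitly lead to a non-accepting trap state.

start=q0 accept=q4 q0-x->q0 q0-y->q1 q1-x->q1 q1-y->q2 q2-x->q2 q2-y->q3 q3-x->q3 q3-y->q4 q4-x->q4 q4-y->q5 q5-x->q5 q5-y->q5

Only the number of `y`s matters, and only up to 5. Make a chain q0 → q1 → q2 → q3 → q4 → q5 advanced by each `y` (with q5 absorbing); every other symbol self-loops. The accepting set is {q4}.
With 6 states:
        x   y  
>  q0   q0  q1 
   q1   q1  q2 
   q2   q2  q3 
   q3   q3  q4 
 * q4   q4  q5 
   q5   q5  q5 
(> = start, * = accepting)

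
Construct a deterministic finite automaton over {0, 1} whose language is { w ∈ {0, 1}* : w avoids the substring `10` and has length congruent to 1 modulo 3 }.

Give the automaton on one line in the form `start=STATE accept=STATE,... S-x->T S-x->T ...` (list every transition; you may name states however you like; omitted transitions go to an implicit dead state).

Build one automaton per condition and run them in lockstep. One (3 states) tracks partial matches of the forbidden pattern `10`; the other (3 states) tracks the input length modulo 3. Each combined state is a pair, one component from each; accept when both components accept.
        0   1  
>  q0   q1  q2 
 * q1   q3  q4 
 * q2   q5  q4 
   q3   q0  q6 
   q4   q7  q6 
   q5   q7  q7 
   q6   q8  q2 
   q7   q8  q8 
   q8   q5  q5 
(> = start, * = accepting)

start=q0 accept=q1,q2 q0-0->q1 q0-1->q2 q1-0->q3 q1-1->q4 q2-0->q5 q2-1->q4 q3-0->q0 q3-1->q6 q4-0->q7 q4-1->q6 q5-0->q7 q5-1->q7 q6-0->q8 q6-1->q2 q7-0->q8 q7-1->q8 q8-0->q5 q8-1->q5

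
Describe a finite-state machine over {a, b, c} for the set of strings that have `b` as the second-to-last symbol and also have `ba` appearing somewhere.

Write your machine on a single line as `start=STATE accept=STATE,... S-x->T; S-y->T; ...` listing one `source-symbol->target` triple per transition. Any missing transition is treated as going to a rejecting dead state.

Handle the two conditions separately and then intersect. One (13 states) tracks the last 2 symbols read; the other (3 states) tracks whether and how much of `ba` has been seen. Each combined state is a pair, one component from each; accept when both components accept.
21 states suffice.
          a    b    c  
>  q0     q1   q2   q3 
   q1     q4   q5   q6 
   q2     q7   q8   q9 
   q3    q10  q11  q12 
   q4     q4   q5   q6 
   q5     q7   q8   q9 
   q6    q10  q11  q12 
 * q7    q13  q14  q15 
   q8     q7   q8   q9 
   q9    q10  q11  q12 
   q10    q4   q5   q6 
   q11    q7   q8   q9 
   q12   q10  q11  q12 
   q13   q13  q14  q15 
   q14    q7  q16  q17 
   q15   q18  q19  q20 
 * q16    q7  q16  q17 
 * q17   q18  q19  q20 
   q18   q13  q14  q15 
   q19    q7  q16  q17 
   q20   q18  q19  q20 
(> = start, * = accepting)

start=q0; accept=q7,q16,q17; q0-a->q1; q0-b->q2; q0-c->q3; q1-a->q4; q1-b->q5; q1-c->q6; q2-a->q7; q2-b->q8; q2-c->q9; q3-a->q10; q3-b->q11; q3-c->q12; q4-a->q4; q4-b->q5; q4-c->q6; q5-a->q7; q5-b->q8; q5-c->q9; q6-a->q10; q6-b->q11; q6-c->q12; q7-a->q13; q7-b->q14; q7-c->q15; q8-a->q7; q8-b->q8; q8-c->q9; q9-a->q10; q9-b->q11; q9-c->q12; q10-a->q4; q10-b->q5; q10-c->q6; q11-a->q7; q11-b->q8; q11-c->q9; q12-a->q10; q12-b->q11; q12-c->q12; q13-a->q13; q13-b->q14; q13-c->q15; q14-a->q7; q14-b->q16; q14-c->q17; q15-a->q18; q15-b->q19; q15-c->q20; q16-a->q7; q16-b->q16; q16-c->q17; q17-a->q18; q17-b->q19; q17-c->q20; q18-a->q13; q18-b->q14; q18-c->q15; q19-a->q7; q19-b->q16; q19-c->q17; q20-a->q18; q20-b->q19; q20-c->q20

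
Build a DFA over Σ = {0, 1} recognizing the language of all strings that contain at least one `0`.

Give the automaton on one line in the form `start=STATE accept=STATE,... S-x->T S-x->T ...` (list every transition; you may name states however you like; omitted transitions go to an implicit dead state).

start=q0 accept=q1,q2 q0-0->q1 q0-1->q0 q1-0->q2 q1-1->q1 q2-0->q2 q2-1->q2

Count `0`s, saturating at 2: state q0 means no `0` yet, q1 means one `0` seen, q2 means more than one. Each `0` increments (capped at q2); other symbols loop. Accept from {q1, q2}.
With 3 states:
        0   1  
>  q0   q1  q0 
 * q1   q2  q1 
 * q2   q2  q2 
(> = start, * = accepting)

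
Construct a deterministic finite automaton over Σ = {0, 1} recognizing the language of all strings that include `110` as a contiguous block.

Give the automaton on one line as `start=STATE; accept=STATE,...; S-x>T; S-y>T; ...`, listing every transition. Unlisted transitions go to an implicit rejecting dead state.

Track how much of `110` has been matched so far: state s0 is no progress, s3 is the absorbing accept state reached once `110` has occurred. Intermediate states record partial matches; on a mismatch, fall back to the longest reusable overlap.
A 4-state machine:
        0   1  
>  s0   s0  s1 
   s1   s0  s2 
   s2   s3  s2 
 * s3   s3  s3 
(> = start, * = accepting)

start=s0; accept=s3; s0-0>s0; s0-1>s1; s1-0>s0; s1-1>s2; s2-0>s3; s2-1>s2; s3-0>s3; s3-1>s3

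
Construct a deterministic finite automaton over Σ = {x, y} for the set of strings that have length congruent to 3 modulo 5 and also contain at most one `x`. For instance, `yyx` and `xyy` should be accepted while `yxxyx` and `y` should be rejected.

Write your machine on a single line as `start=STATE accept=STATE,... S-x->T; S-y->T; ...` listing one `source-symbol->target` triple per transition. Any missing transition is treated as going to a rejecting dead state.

start=A; accept=H,I; A-x->B; A-y->C; B-x->D; B-y->E; C-x->E; C-y->F; D-x->G; D-y->G; E-x->G; E-y->H; F-x->H; F-y->I; G-x->J; G-y->J; H-x->J; H-y->K; I-x->K; I-y->L; J-x->M; J-y->M; K-x->M; K-y->N; L-x->N; L-y->A; M-x->O; M-y->O; N-x->O; N-y->B; O-x->D; O-y->D

Handle the two conditions separately and then intersect. One (5 states) tracks the input length modulo 5; the other (3 states) tracks the count of `x`s, saturating at 2. Each combined state is a pair, one component from each; accept when both components accept.
15 states suffice.
       x  y 
>  A   B  C 
   B   D  E 
   C   E  F 
   D   G  G 
   E   G  H 
   F   H  I 
   G   J  J 
 * H   J  K 
 * I   K  L 
   J   M  M 
   K   M  N 
   L   N  A 
   M   O  O 
   N   O  B 
   O   D  D 
(> = start, * = accepting)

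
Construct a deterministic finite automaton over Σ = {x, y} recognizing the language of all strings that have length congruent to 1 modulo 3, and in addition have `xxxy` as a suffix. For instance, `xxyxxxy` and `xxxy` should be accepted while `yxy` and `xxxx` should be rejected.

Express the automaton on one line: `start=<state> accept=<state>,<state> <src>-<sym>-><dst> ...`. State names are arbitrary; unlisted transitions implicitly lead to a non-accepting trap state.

start=q0 accept=q6 q0-x->q1 q0-y->q2 q1-x->q3 q1-y->q4 q2-x->q4 q2-y->q4 q3-x->q5 q3-y->q0 q4-x->q0 q4-y->q0 q5-x->q1 q5-y->q6 q6-x->q4 q6-y->q4

Handle the two conditions separately and then intersect. One (3 states) tracks the input length modulo 3; the other (5 states) tracks how much of the suffix `xxxy` has currently been matched. Each combined state is a pair, one component from each; accept when both components accept. Equivalent product states are then merged.
A 7-state machine:
        x   y  
>  q0   q1  q2 
   q1   q3  q4 
   q2   q4  q4 
   q3   q5  q0 
   q4   q0  q0 
   q5   q1  q6 
 * q6   q4  q4 
(> = start, * = accepting)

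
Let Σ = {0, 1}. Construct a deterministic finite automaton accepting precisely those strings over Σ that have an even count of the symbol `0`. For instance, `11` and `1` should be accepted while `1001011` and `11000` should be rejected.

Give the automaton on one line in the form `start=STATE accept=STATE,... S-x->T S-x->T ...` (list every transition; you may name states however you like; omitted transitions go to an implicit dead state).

Keep the running count of `0`s modulo 2: each `0` advances along the cycle q0 → q1 → q0 while other symbols loop. Accept at q0.
With 2 states:
        0   1  
>* q0   q1  q0 
   q1   q0  q1 
(> = start, * = accepting)

start=q0 accept=q0 q0-0->q1 q0-1->q0 q1-0->q0 q1-1->q1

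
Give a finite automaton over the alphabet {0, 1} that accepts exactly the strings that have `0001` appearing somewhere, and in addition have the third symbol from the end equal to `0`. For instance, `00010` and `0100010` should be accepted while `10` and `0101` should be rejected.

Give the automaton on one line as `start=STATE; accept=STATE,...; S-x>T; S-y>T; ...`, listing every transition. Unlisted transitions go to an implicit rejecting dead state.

start=q0; accept=q15,q16,q17,q22; q0-0>q1; q0-1>q2; q1-0>q3; q1-1>q4; q2-0>q5; q2-1>q6; q3-0>q7; q3-1>q8; q4-0>q9; q4-1>q10; q5-0>q11; q5-1>q12; q6-0>q13; q6-1>q14; q7-0>q7; q7-1>q15; q8-0>q9; q8-1>q10; q9-0>q11; q9-1>q12; q10-0>q13; q10-1>q14; q11-0>q7; q11-1>q8; q12-0>q9; q12-1>q10; q13-0>q11; q13-1>q12; q14-0>q13; q14-1>q14; q15-0>q16; q15-1>q17; q16-0>q18; q16-1>q19; q17-0>q20; q17-1>q21; q18-0>q22; q18-1>q15; q19-0>q16; q19-1>q17; q20-0>q18; q20-1>q19; q21-0>q20; q21-1>q21; q22-0>q22; q22-1>q15

Run two small machines in parallel and take their product. One (5 states) tracks whether and how much of `0001` has been seen; the other (15 states) tracks the last 3 symbols read. Each combined state is a pair, one component from each; accept when both components accept.
          0    1  
>  q0     q1   q2 
   q1     q3   q4 
   q2     q5   q6 
   q3     q7   q8 
   q4     q9  q10 
   q5    q11  q12 
   q6    q13  q14 
   q7     q7  q15 
   q8     q9  q10 
   q9    q11  q12 
   q10   q13  q14 
   q11    q7   q8 
   q12    q9  q10 
   q13   q11  q12 
   q14   q13  q14 
 * q15   q16  q17 
 * q16   q18  q19 
 * q17   q20  q21 
   q18   q22  q15 
   q19   q16  q17 
   q20   q18  q19 
   q21   q20  q21 
 * q22   q22  q15 
(> = start, * = accepting)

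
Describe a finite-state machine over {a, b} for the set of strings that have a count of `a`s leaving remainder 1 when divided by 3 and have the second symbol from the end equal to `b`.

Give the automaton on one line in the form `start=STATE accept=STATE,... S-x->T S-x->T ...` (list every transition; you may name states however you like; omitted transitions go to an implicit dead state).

start=q0 accept=q5,q6 q0-a->q1 q0-b->q2 q1-a->q3 q1-b->q4 q2-a->q5 q2-b->q2 q3-a->q0 q3-b->q3 q4-a->q3 q4-b->q6 q5-a->q3 q5-b->q4 q6-a->q3 q6-b->q6

Build one automaton per condition and run them in lockstep. The first has 3 states tracking the count of `a`s modulo 3; the second has 7 states tracking the last 2 symbols read. A product state is a pair (one from each), accepting exactly when both do. Equivalent product states are then merged.
        a   b  
>  q0   q1  q2 
   q1   q3  q4 
   q2   q5  q2 
   q3   q0  q3 
   q4   q3  q6 
 * q5   q3  q4 
 * q6   q3  q6 
(> = start, * = accepting)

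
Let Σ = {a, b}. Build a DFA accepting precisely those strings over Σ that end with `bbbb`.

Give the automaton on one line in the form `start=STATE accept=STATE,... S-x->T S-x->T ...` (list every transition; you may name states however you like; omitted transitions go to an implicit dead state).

Let each state record the length of the longest suffix of the input read so far that is also a prefix of `bbbb`. q1 means the last symbol is `b`; q2 means the last 2 symbols are `bb`; q3 means the last 3 symbols are `bbb`; q4 means the last 4 symbols are `bbbb`. Accept only at q4, where the string currently ends in `bbbb`.
A 5-state machine:
        a   b  
>  q0   q0  q1 
   q1   q0  q2 
   q2   q0  q3 
   q3   q0  q4 
 * q4   q0  q4 
(> = start, * = accepting)

start=q0 accept=q4 q0-a->q0 q0-b->q1 q1-a->q0 q1-b->q2 q2-a->q0 q2-b->q3 q3-a->q0 q3-b->q4 q4-a->q0 q4-b->q4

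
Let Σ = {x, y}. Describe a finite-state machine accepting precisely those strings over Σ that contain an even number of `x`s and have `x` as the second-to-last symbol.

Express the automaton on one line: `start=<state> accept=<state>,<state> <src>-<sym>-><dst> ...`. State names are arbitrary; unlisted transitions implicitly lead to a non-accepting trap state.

start=q0 accept=q2,q4 q0-x->q1 q0-y->q0 q1-x->q2 q1-y->q3 q2-x->q1 q2-y->q4 q3-x->q5 q3-y->q3 q4-x->q1 q4-y->q0 q5-x->q1 q5-y->q4

Run two small machines in parallel and take their product. The first has 2 states tracking the count of `x`s modulo 2; the second has 7 states tracking the last 2 symbols read. A product state is a pair (one from each), accepting exactly when both do. After merging equivalent states the machine shrinks.
        x   y  
>  q0   q1  q0 
   q1   q2  q3 
 * q2   q1  q4 
   q3   q5  q3 
 * q4   q1  q0 
   q5   q1  q4 
(> = start, * = accepting)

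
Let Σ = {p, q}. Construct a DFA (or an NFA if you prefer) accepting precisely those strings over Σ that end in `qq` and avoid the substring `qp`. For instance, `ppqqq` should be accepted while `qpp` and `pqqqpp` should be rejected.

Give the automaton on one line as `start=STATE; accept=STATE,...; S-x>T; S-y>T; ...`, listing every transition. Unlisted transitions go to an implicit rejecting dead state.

start=S0; accept=S3; S0-p>S0; S0-q>S1; S1-p>S2; S1-q>S3; S2-p>S2; S2-q>S4; S3-p>S2; S3-q>S3; S4-p>S2; S4-q>S5; S5-p>S2; S5-q>S5

Build one automaton per condition and run them in lockstep. The first has 3 states tracking how much of the suffix `qq` has currently been matched; the second has 3 states tracking partial matches of the forbidden pattern `qp`. A product state is a pair (one from each), accepting exactly when both do.
With 6 states:
        p   q  
>  S0   S0  S1 
   S1   S2  S3 
   S2   S2  S4 
 * S3   S2  S3 
   S4   S2  S5 
   S5   S2  S5 
(> = start, * = accepting)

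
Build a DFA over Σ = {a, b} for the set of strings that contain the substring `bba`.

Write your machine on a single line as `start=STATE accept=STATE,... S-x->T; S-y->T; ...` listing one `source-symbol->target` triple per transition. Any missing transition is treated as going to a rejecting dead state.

Track how much of `bba` has been matched so far: state q0 is no progress, q3 is the absorbing accept state reached once `bba` has occurred. Intermediate states record partial matches; on a mismatch, fall back to the longest reusable overlap.
A 4-state machine:
        a   b  
>  q0   q0  q1 
   q1   q0  q2 
   q2   q3  q2 
 * q3   q3  q3 
(> = start, * = accepting)

start=q0; accept=q3; q0-a->q0; q0-b->q1; q1-a->q0; q1-b->q2; q2-a->q3; q2-b->q2; q3-a->q3; q3-b->q3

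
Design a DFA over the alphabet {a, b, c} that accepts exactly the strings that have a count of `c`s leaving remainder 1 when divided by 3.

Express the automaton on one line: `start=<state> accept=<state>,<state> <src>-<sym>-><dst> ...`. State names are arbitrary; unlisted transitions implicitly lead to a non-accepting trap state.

Keep the running count of `c`s modulo 3: each `c` advances along the cycle q0 → q1 → q2 → q0 while other symbols loop. Accept at q1.
        a   b   c  
>  q0   q0  q0  q1 
 * q1   q1  q1  q2 
   q2   q2  q2  q0 
(> = start, * = accepting)

start=q0 accept=q1 q0-a->q0 q0-b->q0 q0-c->q1 q1-a->q1 q1-b->q1 q1-c->q2 q2-a->q2 q2-b->q2 q2-c->q0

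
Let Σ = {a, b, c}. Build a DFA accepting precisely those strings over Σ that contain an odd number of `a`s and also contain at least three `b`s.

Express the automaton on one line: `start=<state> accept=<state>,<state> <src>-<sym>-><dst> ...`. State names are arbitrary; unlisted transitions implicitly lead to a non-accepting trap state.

Build one automaton per condition and run them in lockstep. One (2 states) tracks the count of `a`s modulo 2; the other (5 states) tracks the count of `b`s, saturating at 4. Each combined state is a pair, one component from each; accept when both components accept. After merging equivalent states the machine shrinks.
8 states suffice.
        a   b   c  
>  s0   s1  s2  s0 
   s1   s0  s3  s1 
   s2   s3  s4  s2 
   s3   s2  s5  s3 
   s4   s5  s6  s4 
   s5   s4  s7  s5 
   s6   s7  s6  s6 
 * s7   s6  s7  s7 
(> = start, * = accepting)

start=s0 accept=s7 s0-a->s1 s0-b->s2 s0-c->s0 s1-a->s0 s1-b->s3 s1-c->s1 s2-a->s3 s2-b->s4 s2-c->s2 s3-a->s2 s3-b->s5 s3-c->s3 s4-a->s5 s4-b->s6 s4-c->s4 s5-a->s4 s5-b->s7 s5-c->s5 s6-a->s7 s6-b->s6 s6-c->s6 s7-a->s6 s7-b->s7 s7-c->s7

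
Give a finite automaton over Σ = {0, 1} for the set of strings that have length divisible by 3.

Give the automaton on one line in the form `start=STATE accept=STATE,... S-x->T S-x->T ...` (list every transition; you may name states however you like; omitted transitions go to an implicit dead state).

start=s0 accept=s0 s0-0->s1 s0-1->s1 s1-0->s2 s1-1->s2 s2-0->s0 s2-1->s0

Count input length modulo 3: every symbol advances one step around the cycle s0 → s1 → s2 → s0. Accept at s0.
A 3-state machine:
        0   1  
>* s0   s1  s1 
   s1   s2  s2 
   s2   s0  s0 
(> = start, * = accepting)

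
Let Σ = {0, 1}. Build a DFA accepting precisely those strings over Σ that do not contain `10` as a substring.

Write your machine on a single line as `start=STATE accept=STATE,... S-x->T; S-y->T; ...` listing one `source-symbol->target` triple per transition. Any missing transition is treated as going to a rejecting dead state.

This is the complement of 'contains `10`'. Use the same substring-matching states — s0 through s2 holding how much of `10` has just been matched — but flip the accepting set: everything except the trap s2 accepts.
        0   1  
>* s0   s0  s1 
 * s1   s2  s1 
   s2   s2  s2 
(> = start, * = accepting)

start=s0; accept=s0,s1; s0-0->s0; s0-1->s1; s1-0->s2; s1-1->s1; s2-0->s2; s2-1->s2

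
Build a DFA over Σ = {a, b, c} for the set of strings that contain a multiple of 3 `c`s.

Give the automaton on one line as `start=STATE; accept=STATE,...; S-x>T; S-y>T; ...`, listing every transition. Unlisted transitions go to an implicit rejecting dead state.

start=s0; accept=s0; s0-a>s0; s0-b>s0; s0-c>s1; s1-a>s1; s1-b>s1; s1-c>s2; s2-a>s2; s2-b>s2; s2-c>s0

Keep the running count of `c`s modulo 3: each `c` advances along the cycle s0 → s1 → s2 → s0 while other symbols loop. Accept at s0.
        a   b   c  
>* s0   s0  s0  s1 
   s1   s1  s1  s2 
   s2   s2  s2  s0 
(> = start, * = accepting)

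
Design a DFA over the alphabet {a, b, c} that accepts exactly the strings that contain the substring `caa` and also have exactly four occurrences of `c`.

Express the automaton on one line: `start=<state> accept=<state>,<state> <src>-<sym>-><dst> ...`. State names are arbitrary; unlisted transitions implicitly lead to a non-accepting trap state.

start=S0 accept=S16 S0-a->S0 S0-b->S0 S0-c->S1 S1-a->S2 S1-b->S3 S1-c->S4 S2-a->S5 S2-b->S3 S2-c->S4 S3-a->S3 S3-b->S3 S3-c->S4 S4-a->S6 S4-b->S7 S4-c->S8 S5-a->S5 S5-b->S5 S5-c->S9 S6-a->S9 S6-b->S7 S6-c->S8 S7-a->S7 S7-b->S7 S7-c->S8 S8-a->S10 S8-b->S11 S8-c->S12 S9-a->S9 S9-b->S9 S9-c->S13 S10-a->S13 S10-b->S11 S10-c->S12 S11-a->S11 S11-b->S11 S11-c->S12 S12-a->S14 S12-b->S15 S12-c->S15 S13-a->S13 S13-b->S13 S13-c->S16 S14-a->S16 S14-b->S15 S14-c->S15 S15-a->S15 S15-b->S15 S15-c->S15 S16-a->S16 S16-b->S16 S16-c->S15

Run two small machines in parallel and take their product. The first has 4 states tracking whether and how much of `caa` has been seen; the second has 6 states tracking the count of `c`s, saturating at 5. A product state is a pair (one from each), accepting exactly when both do. After merging equivalent states the machine shrinks.
With 17 states:
          a    b    c  
>  S0     S0   S0   S1 
   S1     S2   S3   S4 
   S2     S5   S3   S4 
   S3     S3   S3   S4 
   S4     S6   S7   S8 
   S5     S5   S5   S9 
   S6     S9   S7   S8 
   S7     S7   S7   S8 
   S8    S10  S11  S12 
   S9     S9   S9  S13 
   S10   S13  S11  S12 
   S11   S11  S11  S12 
   S12   S14  S15  S15 
   S13   S13  S13  S16 
   S14   S16  S15  S15 
   S15   S15  S15  S15 
 * S16   S16  S16  S15 
(> = start, * = accepting)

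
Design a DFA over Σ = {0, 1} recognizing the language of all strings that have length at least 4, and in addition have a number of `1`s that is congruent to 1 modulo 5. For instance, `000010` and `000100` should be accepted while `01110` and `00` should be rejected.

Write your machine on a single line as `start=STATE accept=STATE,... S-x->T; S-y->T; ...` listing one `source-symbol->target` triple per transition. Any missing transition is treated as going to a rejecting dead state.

start=q0; accept=q9; q0-0->q1; q0-1->q2; q1-0->q3; q1-1->q4; q2-0->q4; q2-1->q5; q3-0->q6; q3-1->q7; q4-0->q7; q4-1->q5; q5-0->q5; q5-1->q8; q6-0->q6; q6-1->q9; q7-0->q9; q7-1->q5; q8-0->q8; q8-1->q10; q9-0->q9; q9-1->q5; q10-0->q10; q10-1->q6

Handle the two conditions separately and then intersect. One (6 states) tracks the input length, saturating at 5; the other (5 states) tracks the count of `1`s modulo 5. Each combined state is a pair, one component from each; accept when both components accept. After merging equivalent states the machine shrinks.
An 11-state machine:
          0    1  
>  q0     q1   q2 
   q1     q3   q4 
   q2     q4   q5 
   q3     q6   q7 
   q4     q7   q5 
   q5     q5   q8 
   q6     q6   q9 
   q7     q9   q5 
   q8     q8  q10 
 * q9     q9   q5 
   q10   q10   q6 
(> = start, * = accepting)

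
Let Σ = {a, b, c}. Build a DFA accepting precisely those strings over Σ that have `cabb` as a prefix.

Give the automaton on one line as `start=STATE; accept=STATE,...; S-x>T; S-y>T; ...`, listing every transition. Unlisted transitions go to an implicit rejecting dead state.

start=q0; accept=q4; q0-a>q5; q0-b>q5; q0-c>q1; q1-a>q2; q1-b>q5; q1-c>q5; q2-a>q5; q2-b>q3; q2-c>q5; q3-a>q5; q3-b>q4; q3-c>q5; q4-a>q4; q4-b>q4; q4-c>q4; q5-a>q5; q5-b>q5; q5-c>q5

Check the first 4 symbols one by one: q0 through q3 record how many have matched `cabb` so far; any wrong symbol goes to the dead state q5. After all 4 match we enter the accepting sink q4.
With 6 states:
        a   b   c  
>  q0   q5  q5  q1 
   q1   q2  q5  q5 
   q2   q5  q3  q5 
   q3   q5  q4  q5 
 * q4   q4  q4  q4 
   q5   q5  q5  q5 
(> = start, * = accepting)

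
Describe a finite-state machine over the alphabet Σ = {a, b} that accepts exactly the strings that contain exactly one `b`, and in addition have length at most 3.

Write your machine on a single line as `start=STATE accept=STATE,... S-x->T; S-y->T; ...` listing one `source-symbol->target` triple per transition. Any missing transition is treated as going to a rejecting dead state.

start=q0; accept=q2,q4,q6; q0-a->q1; q0-b->q2; q1-a->q3; q1-b->q4; q2-a->q4; q2-b->q5; q3-a->q5; q3-b->q6; q4-a->q6; q4-b->q5; q5-a->q5; q5-b->q5; q6-a->q5; q6-b->q5

Build one automaton per condition and run them in lockstep. The first has 3 states tracking the count of `b`s, saturating at 2; the second has 5 states tracking the input length, saturating at 4. A product state is a pair (one from each), accepting exactly when both do. Minimizing collapses redundant product states.
With 7 states:
        a   b  
>  q0   q1  q2 
   q1   q3  q4 
 * q2   q4  q5 
   q3   q5  q6 
 * q4   q6  q5 
   q5   q5  q5 
 * q6   q5  q5 
(> = start, * = accepting)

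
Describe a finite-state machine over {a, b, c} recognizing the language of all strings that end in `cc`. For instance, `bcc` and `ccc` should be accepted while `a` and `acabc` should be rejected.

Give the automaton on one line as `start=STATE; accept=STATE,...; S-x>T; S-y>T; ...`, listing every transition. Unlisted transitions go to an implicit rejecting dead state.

start=q0; accept=q2; q0-a>q0; q0-b>q0; q0-c>q1; q1-a>q0; q1-b>q0; q1-c>q2; q2-a>q0; q2-b>q0; q2-c>q2

Let each state record the length of the longest suffix of the input read so far that is also a prefix of `cc`. q1 means the last symbol is `c`; q2 means the last 2 symbols are `cc`. Accept only at q2, where the string currently ends in `cc`.
With 3 states:
        a   b   c  
>  q0   q0  q0  q1 
   q1   q0  q0  q2 
 * q2   q0  q0  q2 
(> = start, * = accepting)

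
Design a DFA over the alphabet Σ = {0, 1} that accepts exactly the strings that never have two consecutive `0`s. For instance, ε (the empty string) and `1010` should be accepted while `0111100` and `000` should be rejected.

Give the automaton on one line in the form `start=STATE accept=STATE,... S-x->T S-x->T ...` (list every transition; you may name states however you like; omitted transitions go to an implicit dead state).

start=S0 accept=S0,S1 S0-0->S1 S0-1->S0 S1-0->S2 S1-1->S0 S2-0->S2 S2-1->S2

This is the complement of 'contains `00`'. Use the same substring-matching states — S0 through S2 holding how much of `00` has just been matched — but flip the accepting set: everything except the trap S2 accepts.
3 states suffice.
        0   1  
>* S0   S1  S0 
 * S1   S2  S0 
   S2   S2  S2 
(> = start, * = accepting)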